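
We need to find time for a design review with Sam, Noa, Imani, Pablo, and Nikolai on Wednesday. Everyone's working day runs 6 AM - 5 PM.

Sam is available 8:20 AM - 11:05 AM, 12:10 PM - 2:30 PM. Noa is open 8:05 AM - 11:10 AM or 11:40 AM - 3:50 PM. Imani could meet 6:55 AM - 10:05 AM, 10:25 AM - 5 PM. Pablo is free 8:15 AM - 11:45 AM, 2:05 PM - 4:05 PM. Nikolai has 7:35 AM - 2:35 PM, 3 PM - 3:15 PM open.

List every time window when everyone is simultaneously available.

Sam ∩ Noa: 08:20-11:05, 12:10-14:30.
Sam ∩ Noa ∩ Imani: 08:20-10:05, 10:25-11:05, 12:10-14:30.
Sam ∩ Noa ∩ Imani ∩ Pablo: 08:20-10:05, 10:25-11:05, 14:05-14:30.
Sam ∩ Noa ∩ Imani ∩ Pablo ∩ Nikolai: 08:20-10:05, 10:25-11:05, 14:05-14:30.

08:20-10:05, 10:25-11:05, 14:05-14:30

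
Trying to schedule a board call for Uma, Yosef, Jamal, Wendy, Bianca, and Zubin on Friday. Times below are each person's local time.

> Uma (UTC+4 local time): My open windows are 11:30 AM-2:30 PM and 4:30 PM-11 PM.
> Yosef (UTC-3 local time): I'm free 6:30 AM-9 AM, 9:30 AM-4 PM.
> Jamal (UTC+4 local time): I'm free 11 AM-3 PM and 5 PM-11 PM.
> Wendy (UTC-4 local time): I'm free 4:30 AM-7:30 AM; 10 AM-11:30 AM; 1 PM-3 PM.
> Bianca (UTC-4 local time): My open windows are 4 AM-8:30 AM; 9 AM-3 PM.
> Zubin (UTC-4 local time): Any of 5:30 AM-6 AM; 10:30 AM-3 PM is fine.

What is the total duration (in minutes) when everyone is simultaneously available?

Uma in UTC: 07:30-10:30, 12:30-19:00 (subtract 4h to convert from UTC+4).
Yosef in UTC: 09:30-12:00, 12:30-19:00 (add 3h to convert from UTC-3).
Jamal in UTC: 07:00-11:00, 13:00-19:00 (subtract 4h to convert from UTC+4).
Wendy in UTC: 08:30-11:30, 14:00-15:30, 17:00-19:00 (add 4h to convert from UTC-4).
Bianca in UTC: 08:00-12:30, 13:00-19:00 (add 4h to convert from UTC-4).
Zubin in UTC: 09:30-10:00, 14:30-19:00 (add 4h to convert from UTC-4).
Uma ∩ Yosef: 09:30-10:30, 12:30-19:00.
Uma ∩ Yosef ∩ Jamal: 09:30-10:30, 13:00-19:00.
Uma ∩ Yosef ∩ Jamal ∩ Wendy: 09:30-10:30, 14:00-15:30, 17:00-19:00.
Uma ∩ Yosef ∩ Jamal ∩ Wendy ∩ Bianca: 09:30-10:30, 14:00-15:30, 17:00-19:00.
Uma ∩ Yosef ∩ Jamal ∩ Wendy ∩ Bianca ∩ Zubin: 09:30-10:00, 14:30-15:30, 17:00-19:00.
Those are the intersection windows.
Summing the common windows: 30 + 60 + 120 = 210 minutes.

210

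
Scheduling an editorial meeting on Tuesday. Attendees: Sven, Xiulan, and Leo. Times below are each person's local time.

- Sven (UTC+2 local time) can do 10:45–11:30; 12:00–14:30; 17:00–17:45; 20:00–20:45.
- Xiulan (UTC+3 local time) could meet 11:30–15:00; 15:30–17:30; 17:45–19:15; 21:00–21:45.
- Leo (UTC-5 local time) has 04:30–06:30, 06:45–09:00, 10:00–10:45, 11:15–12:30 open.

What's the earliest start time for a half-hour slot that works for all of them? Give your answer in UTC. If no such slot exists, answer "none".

10:00

Sven in UTC: 08:45-09:30, 10:00-12:30, 15:00-15:45, 18:00-18:45 (subtract 2h to convert from UTC+2).
Xiulan in UTC: 08:30-12:00, 12:30-14:30, 14:45-16:15, 18:00-18:45 (subtract 3h to convert from UTC+3).
Leo in UTC: 09:30-11:30, 11:45-14:00, 15:00-15:45, 16:15-17:30 (add 5h to convert from UTC-5).
Sven ∩ Xiulan: 08:45-09:30, 10:00-12:00, 15:00-15:45, 18:00-18:45.
Sven ∩ Xiulan ∩ Leo: 10:00-11:30, 11:45-12:00, 15:00-15:45.
Those are the intersection windows.
The first common window of at least 30 minutes is 10:00-11:30, so the earliest start is 10:00.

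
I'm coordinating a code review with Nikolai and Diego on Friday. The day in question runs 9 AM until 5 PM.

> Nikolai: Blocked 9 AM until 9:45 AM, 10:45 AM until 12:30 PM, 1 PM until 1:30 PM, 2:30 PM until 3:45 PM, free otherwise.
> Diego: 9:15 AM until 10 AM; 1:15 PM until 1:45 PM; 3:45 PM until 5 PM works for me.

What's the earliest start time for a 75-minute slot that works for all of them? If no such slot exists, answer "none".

15:45

Nikolai free: 09:45-10:45, 12:30-13:00, 13:30-14:30, 15:45-17:00 (invert busy blocks within the working day).
Diego free: 09:15-10:00, 13:15-13:45, 15:45-17:00.
Nikolai ∩ Diego: 09:45-10:00, 13:30-13:45, 15:45-17:00.
The first common window of at least 75 minutes is 15:45-17:00, so the earliest start is 15:45.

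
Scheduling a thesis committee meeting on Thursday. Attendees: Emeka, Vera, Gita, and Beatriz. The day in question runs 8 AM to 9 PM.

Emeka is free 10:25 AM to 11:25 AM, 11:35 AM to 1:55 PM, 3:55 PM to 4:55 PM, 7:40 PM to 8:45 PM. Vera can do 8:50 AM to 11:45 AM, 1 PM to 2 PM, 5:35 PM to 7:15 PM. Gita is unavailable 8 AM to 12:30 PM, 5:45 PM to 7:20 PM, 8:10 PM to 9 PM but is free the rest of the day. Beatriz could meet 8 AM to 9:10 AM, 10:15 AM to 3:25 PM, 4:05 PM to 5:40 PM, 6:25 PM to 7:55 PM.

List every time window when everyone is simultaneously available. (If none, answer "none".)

Emeka free: 10:25-11:25, 11:35-13:55, 15:55-16:55, 19:40-20:45.
Vera free: 08:50-11:45, 13:00-14:00, 17:35-19:15.
Gita free: 12:30-17:45, 19:20-20:10 (invert busy blocks within the working day).
Beatriz free: 08:00-09:10, 10:15-15:25, 16:05-17:40, 18:25-19:55.
Emeka ∩ Vera: 10:25-11:25, 11:35-11:45, 13:00-13:55.
Emeka ∩ Vera ∩ Gita: 13:00-13:55.
Emeka ∩ Vera ∩ Gita ∩ Beatriz: 13:00-13:55.

13:00-13:55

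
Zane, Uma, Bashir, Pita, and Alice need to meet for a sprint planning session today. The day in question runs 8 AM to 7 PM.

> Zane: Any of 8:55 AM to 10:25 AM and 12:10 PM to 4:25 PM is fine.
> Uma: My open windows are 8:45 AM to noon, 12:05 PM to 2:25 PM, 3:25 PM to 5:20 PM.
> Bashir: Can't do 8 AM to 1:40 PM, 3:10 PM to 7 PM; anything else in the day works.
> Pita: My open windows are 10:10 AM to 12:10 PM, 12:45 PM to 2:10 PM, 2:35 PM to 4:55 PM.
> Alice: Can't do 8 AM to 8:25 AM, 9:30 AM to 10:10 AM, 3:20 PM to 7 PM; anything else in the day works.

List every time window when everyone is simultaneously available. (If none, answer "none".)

13:40-14:10

Zane free: 08:55-10:25, 12:10-16:25.
Uma free: 08:45-12:00, 12:05-14:25, 15:25-17:20.
Bashir free: 13:40-15:10 (invert busy blocks within the working day).
Pita free: 10:10-12:10, 12:45-14:10, 14:35-16:55.
Alice free: 08:25-09:30, 10:10-15:20 (invert busy blocks within the working day).
Zane ∩ Uma: 08:55-10:25, 12:10-14:25, 15:25-16:25.
Zane ∩ Uma ∩ Bashir: 13:40-14:25.
Zane ∩ Uma ∩ Bashir ∩ Pita: 13:40-14:10.
Zane ∩ Uma ∩ Bashir ∩ Pita ∩ Alice: 13:40-14:10.
So the common availability across everyone is 13:40-14:10.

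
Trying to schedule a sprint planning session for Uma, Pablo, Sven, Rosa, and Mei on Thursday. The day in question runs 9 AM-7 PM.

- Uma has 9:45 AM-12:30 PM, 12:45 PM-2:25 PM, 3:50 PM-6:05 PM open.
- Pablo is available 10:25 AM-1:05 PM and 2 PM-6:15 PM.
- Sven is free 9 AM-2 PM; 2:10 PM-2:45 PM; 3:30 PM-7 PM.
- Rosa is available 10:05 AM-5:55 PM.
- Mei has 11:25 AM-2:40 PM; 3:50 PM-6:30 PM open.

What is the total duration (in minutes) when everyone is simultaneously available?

Uma ∩ Pablo: 10:25-12:30, 12:45-13:05, 14:00-14:25, 15:50-18:05.
Uma ∩ Pablo ∩ Sven: 10:25-12:30, 12:45-13:05, 14:10-14:25, 15:50-18:05.
Uma ∩ Pablo ∩ Sven ∩ Rosa: 10:25-12:30, 12:45-13:05, 14:10-14:25, 15:50-17:55.
Uma ∩ Pablo ∩ Sven ∩ Rosa ∩ Mei: 11:25-12:30, 12:45-13:05, 14:10-14:25, 15:50-17:55.
Those are the intersection windows.
Summing the common windows: 65 + 20 + 15 + 125 = 225 minutes.

225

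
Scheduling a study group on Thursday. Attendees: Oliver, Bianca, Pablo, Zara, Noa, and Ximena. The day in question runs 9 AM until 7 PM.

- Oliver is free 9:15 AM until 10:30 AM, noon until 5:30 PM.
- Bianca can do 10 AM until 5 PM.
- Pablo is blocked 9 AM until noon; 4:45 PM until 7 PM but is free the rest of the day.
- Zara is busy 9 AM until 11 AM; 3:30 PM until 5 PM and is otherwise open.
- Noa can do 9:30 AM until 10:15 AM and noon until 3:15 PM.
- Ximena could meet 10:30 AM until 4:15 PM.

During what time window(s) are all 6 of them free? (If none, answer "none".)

Oliver free: 09:15-10:30, 12:00-17:30.
Bianca free: 10:00-17:00.
Pablo free: 12:00-16:45 (invert busy blocks within the working day).
Zara free: 11:00-15:30, 17:00-19:00 (invert busy blocks within the working day).
Noa free: 09:30-10:15, 12:00-15:15.
Ximena free: 10:30-16:15.
Oliver ∩ Bianca: 10:00-10:30, 12:00-17:00.
Oliver ∩ Bianca ∩ Pablo: 12:00-16:45.
Oliver ∩ Bianca ∩ Pablo ∩ Zara: 12:00-15:30.
Oliver ∩ Bianca ∩ Pablo ∩ Zara ∩ Noa: 12:00-15:15.
Oliver ∩ Bianca ∩ Pablo ∩ Zara ∩ Noa ∩ Ximena: 12:00-15:15.

12:00-15:15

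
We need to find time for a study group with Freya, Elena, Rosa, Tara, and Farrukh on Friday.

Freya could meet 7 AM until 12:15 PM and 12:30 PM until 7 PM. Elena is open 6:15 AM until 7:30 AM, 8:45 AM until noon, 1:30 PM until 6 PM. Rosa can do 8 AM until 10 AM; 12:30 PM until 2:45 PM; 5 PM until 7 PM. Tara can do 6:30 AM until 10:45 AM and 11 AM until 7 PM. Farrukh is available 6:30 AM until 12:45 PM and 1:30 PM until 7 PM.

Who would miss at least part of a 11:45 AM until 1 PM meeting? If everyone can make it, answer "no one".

Freya: not fully free for 11:45-13:00. Elena: not fully free for 11:45-13:00. Rosa: not fully free for 11:45-13:00. Tara: free for 11:45-13:00. Farrukh: not fully free for 11:45-13:00.

Elena, Farrukh, Freya, Rosa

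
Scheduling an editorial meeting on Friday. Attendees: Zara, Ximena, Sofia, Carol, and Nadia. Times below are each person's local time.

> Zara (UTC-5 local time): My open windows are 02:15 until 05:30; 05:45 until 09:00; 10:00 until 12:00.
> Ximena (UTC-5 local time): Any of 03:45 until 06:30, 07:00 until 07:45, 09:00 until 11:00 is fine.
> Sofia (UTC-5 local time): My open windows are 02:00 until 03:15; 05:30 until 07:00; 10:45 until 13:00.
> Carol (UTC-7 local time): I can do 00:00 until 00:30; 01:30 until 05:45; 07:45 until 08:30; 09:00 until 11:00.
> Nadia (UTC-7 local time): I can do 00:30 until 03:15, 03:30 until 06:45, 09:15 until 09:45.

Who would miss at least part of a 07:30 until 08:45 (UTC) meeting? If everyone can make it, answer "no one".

Carol, Sofia, Ximena

Zara in UTC: 07:15-10:30, 10:45-14:00, 15:00-17:00 (add 5h to convert from UTC-5).
Ximena in UTC: 08:45-11:30, 12:00-12:45, 14:00-16:00 (add 5h to convert from UTC-5).
Sofia in UTC: 07:00-08:15, 10:30-12:00, 15:45-18:00 (add 5h to convert from UTC-5).
Carol in UTC: 07:00-07:30, 08:30-12:45, 14:45-15:30, 16:00-18:00 (add 7h to convert from UTC-7).
Nadia in UTC: 07:30-10:15, 10:30-13:45, 16:15-16:45 (add 7h to convert from UTC-7).
Zara: free for 07:30-08:45. Ximena: not fully free for 07:30-08:45. Sofia: not fully free for 07:30-08:45. Carol: not fully free for 07:30-08:45. Nadia: free for 07:30-08:45.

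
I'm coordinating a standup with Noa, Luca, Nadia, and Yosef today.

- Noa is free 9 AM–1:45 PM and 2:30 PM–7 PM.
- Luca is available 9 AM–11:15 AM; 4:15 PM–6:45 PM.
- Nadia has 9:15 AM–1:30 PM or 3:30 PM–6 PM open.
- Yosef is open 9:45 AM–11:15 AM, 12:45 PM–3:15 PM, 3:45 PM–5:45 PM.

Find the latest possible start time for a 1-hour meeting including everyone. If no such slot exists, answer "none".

16:45

Noa ∩ Luca: 09:00-11:15, 16:15-18:45.
Noa ∩ Luca ∩ Nadia: 09:15-11:15, 16:15-18:00.
Noa ∩ Luca ∩ Nadia ∩ Yosef: 09:45-11:15, 16:15-17:45.
So the common availability across everyone is 09:45-11:15, 16:15-17:45.
The last common window of at least 60 minutes is 16:15-17:45; a 60-minute meeting can start as late as 16:45 and still end by 17:45.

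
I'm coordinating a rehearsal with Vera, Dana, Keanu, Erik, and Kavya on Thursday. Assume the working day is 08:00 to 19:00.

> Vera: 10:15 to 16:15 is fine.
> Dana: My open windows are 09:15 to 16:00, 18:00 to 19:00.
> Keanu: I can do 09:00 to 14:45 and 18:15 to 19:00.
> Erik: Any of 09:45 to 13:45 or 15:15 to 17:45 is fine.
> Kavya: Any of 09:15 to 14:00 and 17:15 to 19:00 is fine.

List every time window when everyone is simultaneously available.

10:15-13:45

Vera ∩ Dana: 10:15-16:00.
Vera ∩ Dana ∩ Keanu: 10:15-14:45.
Vera ∩ Dana ∩ Keanu ∩ Erik: 10:15-13:45.
Vera ∩ Dana ∩ Keanu ∩ Erik ∩ Kavya: 10:15-13:45.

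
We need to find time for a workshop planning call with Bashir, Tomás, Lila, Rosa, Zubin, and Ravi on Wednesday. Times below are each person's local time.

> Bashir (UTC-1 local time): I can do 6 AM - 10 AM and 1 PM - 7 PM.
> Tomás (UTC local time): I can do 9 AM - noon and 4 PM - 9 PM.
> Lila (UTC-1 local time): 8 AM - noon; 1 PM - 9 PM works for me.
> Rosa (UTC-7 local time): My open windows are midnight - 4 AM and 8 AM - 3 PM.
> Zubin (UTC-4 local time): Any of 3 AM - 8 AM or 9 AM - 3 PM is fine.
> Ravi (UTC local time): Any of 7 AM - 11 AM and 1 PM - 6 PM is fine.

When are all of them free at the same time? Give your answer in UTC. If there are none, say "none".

09:00-11:00, 16:00-18:00

Bashir in UTC: 07:00-11:00, 14:00-20:00 (add 1h to convert from UTC-1).
Tomás in UTC: 09:00-12:00, 16:00-21:00.
Lila in UTC: 09:00-13:00, 14:00-22:00 (add 1h to convert from UTC-1).
Rosa in UTC: 07:00-11:00, 15:00-22:00 (add 7h to convert from UTC-7).
Zubin in UTC: 07:00-12:00, 13:00-19:00 (add 4h to convert from UTC-4).
Ravi in UTC: 07:00-11:00, 13:00-18:00.
Bashir ∩ Tomás: 09:00-11:00, 16:00-20:00.
Bashir ∩ Tomás ∩ Lila: 09:00-11:00, 16:00-20:00.
Bashir ∩ Tomás ∩ Lila ∩ Rosa: 09:00-11:00, 16:00-20:00.
Bashir ∩ Tomás ∩ Lila ∩ Rosa ∩ Zubin: 09:00-11:00, 16:00-19:00.
Bashir ∩ Tomás ∩ Lila ∩ Rosa ∩ Zubin ∩ Ravi: 09:00-11:00, 16:00-18:00.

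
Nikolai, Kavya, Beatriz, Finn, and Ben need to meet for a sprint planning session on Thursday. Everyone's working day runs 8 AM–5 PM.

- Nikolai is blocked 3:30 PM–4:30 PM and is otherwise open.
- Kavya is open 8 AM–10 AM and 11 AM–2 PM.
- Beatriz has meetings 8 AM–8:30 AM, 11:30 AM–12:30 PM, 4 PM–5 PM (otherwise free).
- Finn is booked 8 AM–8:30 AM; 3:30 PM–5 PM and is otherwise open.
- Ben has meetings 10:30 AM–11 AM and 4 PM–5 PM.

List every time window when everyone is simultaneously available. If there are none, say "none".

08:30-10:00, 11:00-11:30, 12:30-14:00

Nikolai free: 08:00-15:30, 16:30-17:00 (invert busy blocks within the working day).
Kavya free: 08:00-10:00, 11:00-14:00.
Beatriz free: 08:30-11:30, 12:30-16:00 (invert busy blocks within the working day).
Finn free: 08:30-15:30 (invert busy blocks within the working day).
Ben free: 08:00-10:30, 11:00-16:00 (invert busy blocks within the working day).
Nikolai ∩ Kavya: 08:00-10:00, 11:00-14:00.
Nikolai ∩ Kavya ∩ Beatriz: 08:30-10:00, 11:00-11:30, 12:30-14:00.
Nikolai ∩ Kavya ∩ Beatriz ∩ Finn: 08:30-10:00, 11:00-11:30, 12:30-14:00.
Nikolai ∩ Kavya ∩ Beatriz ∩ Finn ∩ Ben: 08:30-10:00, 11:00-11:30, 12:30-14:00.
So the common availability across everyone is 08:30-10:00, 11:00-11:30, 12:30-14:00.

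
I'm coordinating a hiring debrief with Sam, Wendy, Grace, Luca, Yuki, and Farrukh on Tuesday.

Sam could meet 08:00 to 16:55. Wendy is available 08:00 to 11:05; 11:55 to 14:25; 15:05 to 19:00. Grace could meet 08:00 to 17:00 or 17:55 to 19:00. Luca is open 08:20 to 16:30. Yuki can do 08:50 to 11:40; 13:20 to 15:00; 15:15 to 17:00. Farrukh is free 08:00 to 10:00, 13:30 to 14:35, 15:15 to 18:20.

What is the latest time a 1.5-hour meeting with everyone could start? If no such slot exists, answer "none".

none

Sam ∩ Wendy: 08:00-11:05, 11:55-14:25, 15:05-16:55.
Sam ∩ Wendy ∩ Grace: 08:00-11:05, 11:55-14:25, 15:05-16:55.
Sam ∩ Wendy ∩ Grace ∩ Luca: 08:20-11:05, 11:55-14:25, 15:05-16:30.
Sam ∩ Wendy ∩ Grace ∩ Luca ∩ Yuki: 08:50-11:05, 13:20-14:25, 15:15-16:30.
Sam ∩ Wendy ∩ Grace ∩ Luca ∩ Yuki ∩ Farrukh: 08:50-10:00, 13:30-14:25, 15:15-16:30.
No common window is at least 90 minutes long.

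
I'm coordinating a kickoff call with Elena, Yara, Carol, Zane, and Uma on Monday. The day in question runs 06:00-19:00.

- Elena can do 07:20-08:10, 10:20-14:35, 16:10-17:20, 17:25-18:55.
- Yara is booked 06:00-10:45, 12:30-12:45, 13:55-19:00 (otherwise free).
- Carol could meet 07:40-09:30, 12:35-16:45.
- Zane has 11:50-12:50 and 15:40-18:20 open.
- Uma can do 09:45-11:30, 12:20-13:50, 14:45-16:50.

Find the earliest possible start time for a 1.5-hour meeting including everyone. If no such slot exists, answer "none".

Elena free: 07:20-08:10, 10:20-14:35, 16:10-17:20, 17:25-18:55.
Yara free: 10:45-12:30, 12:45-13:55 (invert busy blocks within the working day).
Carol free: 07:40-09:30, 12:35-16:45.
Zane free: 11:50-12:50, 15:40-18:20.
Uma free: 09:45-11:30, 12:20-13:50, 14:45-16:50.
Elena ∩ Yara: 10:45-12:30, 12:45-13:55.
Elena ∩ Yara ∩ Carol: 12:45-13:55.
Elena ∩ Yara ∩ Carol ∩ Zane: 12:45-12:50.
Elena ∩ Yara ∩ Carol ∩ Zane ∩ Uma: 12:45-12:50.
Those are the intersection windows.
No common window is at least 90 minutes long.

none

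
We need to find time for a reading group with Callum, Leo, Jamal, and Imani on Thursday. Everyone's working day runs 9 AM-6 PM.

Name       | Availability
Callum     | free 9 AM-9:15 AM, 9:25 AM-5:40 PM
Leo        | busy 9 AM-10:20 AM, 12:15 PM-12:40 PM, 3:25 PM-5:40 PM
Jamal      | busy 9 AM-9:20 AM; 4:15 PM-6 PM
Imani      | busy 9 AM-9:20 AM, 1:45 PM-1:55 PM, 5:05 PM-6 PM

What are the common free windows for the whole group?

10:20-12:15, 12:40-13:45, 13:55-15:25

Callum free: 09:00-09:15, 09:25-17:40.
Leo free: 10:20-12:15, 12:40-15:25, 17:40-18:00 (invert busy blocks within the working day).
Jamal free: 09:20-16:15 (invert busy blocks within the working day).
Imani free: 09:20-13:45, 13:55-17:05 (invert busy blocks within the working day).
Callum ∩ Leo: 10:20-12:15, 12:40-15:25.
Callum ∩ Leo ∩ Jamal: 10:20-12:15, 12:40-15:25.
Callum ∩ Leo ∩ Jamal ∩ Imani: 10:20-12:15, 12:40-13:45, 13:55-15:25.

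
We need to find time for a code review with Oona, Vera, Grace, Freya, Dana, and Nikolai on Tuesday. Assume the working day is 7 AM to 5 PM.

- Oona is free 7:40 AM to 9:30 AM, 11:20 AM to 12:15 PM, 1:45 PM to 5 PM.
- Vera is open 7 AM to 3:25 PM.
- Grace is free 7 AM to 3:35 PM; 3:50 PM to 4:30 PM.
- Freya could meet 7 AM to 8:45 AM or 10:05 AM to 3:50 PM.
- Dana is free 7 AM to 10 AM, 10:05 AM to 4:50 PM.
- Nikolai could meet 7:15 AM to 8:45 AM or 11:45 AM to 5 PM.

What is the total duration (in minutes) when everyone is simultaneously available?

Oona ∩ Vera: 07:40-09:30, 11:20-12:15, 13:45-15:25.
Oona ∩ Vera ∩ Grace: 07:40-09:30, 11:20-12:15, 13:45-15:25.
Oona ∩ Vera ∩ Grace ∩ Freya: 07:40-08:45, 11:20-12:15, 13:45-15:25.
Oona ∩ Vera ∩ Grace ∩ Freya ∩ Dana: 07:40-08:45, 11:20-12:15, 13:45-15:25.
Oona ∩ Vera ∩ Grace ∩ Freya ∩ Dana ∩ Nikolai: 07:40-08:45, 11:45-12:15, 13:45-15:25.
So the common availability across everyone is 07:40-08:45, 11:45-12:15, 13:45-15:25.
Summing the common windows: 65 + 30 + 100 = 195 minutes.

195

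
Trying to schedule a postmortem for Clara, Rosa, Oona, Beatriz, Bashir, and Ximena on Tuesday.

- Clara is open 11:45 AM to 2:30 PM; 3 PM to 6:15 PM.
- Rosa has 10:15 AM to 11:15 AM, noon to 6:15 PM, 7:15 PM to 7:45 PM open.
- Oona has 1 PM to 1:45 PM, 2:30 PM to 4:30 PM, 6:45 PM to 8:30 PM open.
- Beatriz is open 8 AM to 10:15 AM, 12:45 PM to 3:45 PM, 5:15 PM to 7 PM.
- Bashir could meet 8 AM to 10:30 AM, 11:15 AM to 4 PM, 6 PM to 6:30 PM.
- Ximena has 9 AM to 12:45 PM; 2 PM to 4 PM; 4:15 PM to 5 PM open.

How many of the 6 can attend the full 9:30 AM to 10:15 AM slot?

Beatriz, Bashir, and Ximena can make the full 09:30-10:15 slot — that's 3.

3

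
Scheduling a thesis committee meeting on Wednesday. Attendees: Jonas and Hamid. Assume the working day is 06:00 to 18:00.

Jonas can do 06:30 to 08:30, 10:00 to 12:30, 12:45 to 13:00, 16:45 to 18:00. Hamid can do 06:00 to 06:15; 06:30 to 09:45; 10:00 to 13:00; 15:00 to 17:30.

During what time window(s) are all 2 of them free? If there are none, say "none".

06:30-08:30, 10:00-12:30, 12:45-13:00, 16:45-17:30

Jonas ∩ Hamid: 06:30-08:30, 10:00-12:30, 12:45-13:00, 16:45-17:30.
Those are the intersection windows.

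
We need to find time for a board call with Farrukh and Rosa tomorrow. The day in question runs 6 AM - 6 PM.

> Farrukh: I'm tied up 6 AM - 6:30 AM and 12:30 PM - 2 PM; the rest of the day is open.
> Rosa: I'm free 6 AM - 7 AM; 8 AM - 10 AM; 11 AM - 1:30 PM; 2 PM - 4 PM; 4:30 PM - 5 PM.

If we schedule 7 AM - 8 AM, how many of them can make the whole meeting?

Farrukh free: 06:30-12:30, 14:00-18:00 (invert busy blocks within the working day).
Rosa free: 06:00-07:00, 08:00-10:00, 11:00-13:30, 14:00-16:00, 16:30-17:00.
Farrukh can make the full 07:00-08:00 slot — that's 1.

1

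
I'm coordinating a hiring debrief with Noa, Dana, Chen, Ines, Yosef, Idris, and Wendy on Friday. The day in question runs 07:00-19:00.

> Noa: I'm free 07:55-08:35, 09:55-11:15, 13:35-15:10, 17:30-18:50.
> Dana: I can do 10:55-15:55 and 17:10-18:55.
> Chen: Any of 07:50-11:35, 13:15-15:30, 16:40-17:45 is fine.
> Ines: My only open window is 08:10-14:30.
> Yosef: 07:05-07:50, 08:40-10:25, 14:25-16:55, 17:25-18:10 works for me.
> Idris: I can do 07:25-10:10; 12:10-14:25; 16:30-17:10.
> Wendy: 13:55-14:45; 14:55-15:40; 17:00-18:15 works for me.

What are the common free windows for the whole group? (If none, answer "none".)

Noa ∩ Dana: 10:55-11:15, 13:35-15:10, 17:30-18:50.
Noa ∩ Dana ∩ Chen: 10:55-11:15, 13:35-15:10, 17:30-17:45.
Noa ∩ Dana ∩ Chen ∩ Ines: 10:55-11:15, 13:35-14:30.
Noa ∩ Dana ∩ Chen ∩ Ines ∩ Yosef: 14:25-14:30.
Noa ∩ Dana ∩ Chen ∩ Ines ∩ Yosef ∩ Idris: ∅.
Noa ∩ Dana ∩ Chen ∩ Ines ∩ Yosef ∩ Idris ∩ Wendy: ∅.
There is no time when everyone is free.

none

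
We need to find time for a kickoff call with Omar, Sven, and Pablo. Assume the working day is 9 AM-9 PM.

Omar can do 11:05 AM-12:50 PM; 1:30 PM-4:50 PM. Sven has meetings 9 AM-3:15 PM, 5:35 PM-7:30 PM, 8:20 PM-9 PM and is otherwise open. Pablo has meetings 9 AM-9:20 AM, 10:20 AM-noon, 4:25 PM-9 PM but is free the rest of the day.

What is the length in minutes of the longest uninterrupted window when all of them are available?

Omar free: 11:05-12:50, 13:30-16:50.
Sven free: 15:15-17:35, 19:30-20:20 (invert busy blocks within the working day).
Pablo free: 09:20-10:20, 12:00-16:25 (invert busy blocks within the working day).
Omar ∩ Sven: 15:15-16:50.
Omar ∩ Sven ∩ Pablo: 15:15-16:25.
The longest is 15:15-16:25 at 70 minutes.

70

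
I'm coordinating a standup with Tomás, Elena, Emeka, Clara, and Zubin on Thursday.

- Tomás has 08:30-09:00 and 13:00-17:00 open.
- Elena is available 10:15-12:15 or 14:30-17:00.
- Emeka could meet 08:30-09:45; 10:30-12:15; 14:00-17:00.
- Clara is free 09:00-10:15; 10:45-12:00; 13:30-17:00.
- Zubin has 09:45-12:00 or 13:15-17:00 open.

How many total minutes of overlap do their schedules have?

150

Tomás ∩ Elena: 14:30-17:00.
Tomás ∩ Elena ∩ Emeka: 14:30-17:00.
Tomás ∩ Elena ∩ Emeka ∩ Clara: 14:30-17:00.
Tomás ∩ Elena ∩ Emeka ∩ Clara ∩ Zubin: 14:30-17:00.
So the common availability across everyone is 14:30-17:00.
That's a single block of 150 minutes.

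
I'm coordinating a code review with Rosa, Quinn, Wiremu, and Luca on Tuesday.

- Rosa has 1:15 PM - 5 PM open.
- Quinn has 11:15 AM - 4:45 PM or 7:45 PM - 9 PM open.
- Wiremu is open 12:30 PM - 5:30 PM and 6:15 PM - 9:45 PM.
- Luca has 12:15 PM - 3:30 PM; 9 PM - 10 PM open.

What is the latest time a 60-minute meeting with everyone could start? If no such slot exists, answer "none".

14:30

Rosa ∩ Quinn: 13:15-16:45.
Rosa ∩ Quinn ∩ Wiremu: 13:15-16:45.
Rosa ∩ Quinn ∩ Wiremu ∩ Luca: 13:15-15:30.
Those are the intersection windows.
The last common window of at least 60 minutes is 13:15-15:30; a 60-minute meeting can start as late as 14:30 and still end by 15:30.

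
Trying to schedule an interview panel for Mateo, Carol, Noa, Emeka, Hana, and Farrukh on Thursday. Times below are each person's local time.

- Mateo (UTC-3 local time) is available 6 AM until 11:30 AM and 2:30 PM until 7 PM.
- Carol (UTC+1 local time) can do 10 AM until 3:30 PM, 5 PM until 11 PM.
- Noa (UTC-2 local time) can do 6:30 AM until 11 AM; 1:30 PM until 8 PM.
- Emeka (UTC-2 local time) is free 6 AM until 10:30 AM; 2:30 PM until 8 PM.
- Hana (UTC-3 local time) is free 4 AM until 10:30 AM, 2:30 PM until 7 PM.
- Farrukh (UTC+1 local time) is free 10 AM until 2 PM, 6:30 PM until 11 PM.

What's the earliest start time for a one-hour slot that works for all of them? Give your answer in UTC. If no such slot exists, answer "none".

09:00

Mateo in UTC: 09:00-14:30, 17:30-22:00 (add 3h to convert from UTC-3).
Carol in UTC: 09:00-14:30, 16:00-22:00 (subtract 1h to convert from UTC+1).
Noa in UTC: 08:30-13:00, 15:30-22:00 (add 2h to convert from UTC-2).
Emeka in UTC: 08:00-12:30, 16:30-22:00 (add 2h to convert from UTC-2).
Hana in UTC: 07:00-13:30, 17:30-22:00 (add 3h to convert from UTC-3).
Farrukh in UTC: 09:00-13:00, 17:30-22:00 (subtract 1h to convert from UTC+1).
Mateo ∩ Carol: 09:00-14:30, 17:30-22:00.
Mateo ∩ Carol ∩ Noa: 09:00-13:00, 17:30-22:00.
Mateo ∩ Carol ∩ Noa ∩ Emeka: 09:00-12:30, 17:30-22:00.
Mateo ∩ Carol ∩ Noa ∩ Emeka ∩ Hana: 09:00-12:30, 17:30-22:00.
Mateo ∩ Carol ∩ Noa ∩ Emeka ∩ Hana ∩ Farrukh: 09:00-12:30, 17:30-22:00.
So the common availability across everyone is 09:00-12:30, 17:30-22:00.
The first common window of at least 60 minutes is 09:00-12:30, so the earliest start is 09:00.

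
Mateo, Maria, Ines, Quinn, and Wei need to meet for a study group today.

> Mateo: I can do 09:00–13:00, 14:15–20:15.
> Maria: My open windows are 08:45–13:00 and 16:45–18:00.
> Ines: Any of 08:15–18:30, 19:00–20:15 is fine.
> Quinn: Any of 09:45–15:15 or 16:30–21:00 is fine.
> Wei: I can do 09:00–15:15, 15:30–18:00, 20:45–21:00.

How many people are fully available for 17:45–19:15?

2

Mateo and Quinn can make the full 17:45-19:15 slot — that's 2.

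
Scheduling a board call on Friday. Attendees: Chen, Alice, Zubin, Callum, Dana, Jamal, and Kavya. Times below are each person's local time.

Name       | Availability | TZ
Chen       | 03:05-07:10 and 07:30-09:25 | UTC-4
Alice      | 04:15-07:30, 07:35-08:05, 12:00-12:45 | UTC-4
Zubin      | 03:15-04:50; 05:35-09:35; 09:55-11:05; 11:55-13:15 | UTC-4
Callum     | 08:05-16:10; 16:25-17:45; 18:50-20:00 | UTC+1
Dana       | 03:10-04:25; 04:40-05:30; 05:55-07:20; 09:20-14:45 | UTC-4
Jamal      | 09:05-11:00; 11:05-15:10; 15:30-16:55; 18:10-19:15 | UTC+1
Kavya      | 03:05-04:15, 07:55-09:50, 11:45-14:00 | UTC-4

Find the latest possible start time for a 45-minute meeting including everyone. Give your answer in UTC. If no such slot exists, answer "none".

Chen in UTC: 07:05-11:10, 11:30-13:25 (add 4h to convert from UTC-4).
Alice in UTC: 08:15-11:30, 11:35-12:05, 16:00-16:45 (add 4h to convert from UTC-4).
Zubin in UTC: 07:15-08:50, 09:35-13:35, 13:55-15:05, 15:55-17:15 (add 4h to convert from UTC-4).
Callum in UTC: 07:05-15:10, 15:25-16:45, 17:50-19:00 (subtract 1h to convert from UTC+1).
Dana in UTC: 07:10-08:25, 08:40-09:30, 09:55-11:20, 13:20-18:45 (add 4h to convert from UTC-4).
Jamal in UTC: 08:05-10:00, 10:05-14:10, 14:30-15:55, 17:10-18:15 (subtract 1h to convert from UTC+1).
Kavya in UTC: 07:05-08:15, 11:55-13:50, 15:45-18:00 (add 4h to convert from UTC-4).
Chen ∩ Alice: 08:15-11:10, 11:35-12:05.
Chen ∩ Alice ∩ Zubin: 08:15-08:50, 09:35-11:10, 11:35-12:05.
Chen ∩ Alice ∩ Zubin ∩ Callum: 08:15-08:50, 09:35-11:10, 11:35-12:05.
Chen ∩ Alice ∩ Zubin ∩ Callum ∩ Dana: 08:15-08:25, 08:40-08:50, 09:55-11:10.
Chen ∩ Alice ∩ Zubin ∩ Callum ∩ Dana ∩ Jamal: 08:15-08:25, 08:40-08:50, 09:55-10:00, 10:05-11:10.
Chen ∩ Alice ∩ Zubin ∩ Callum ∩ Dana ∩ Jamal ∩ Kavya: ∅.
There is no time when everyone is free.
No common window is at least 45 minutes long.

none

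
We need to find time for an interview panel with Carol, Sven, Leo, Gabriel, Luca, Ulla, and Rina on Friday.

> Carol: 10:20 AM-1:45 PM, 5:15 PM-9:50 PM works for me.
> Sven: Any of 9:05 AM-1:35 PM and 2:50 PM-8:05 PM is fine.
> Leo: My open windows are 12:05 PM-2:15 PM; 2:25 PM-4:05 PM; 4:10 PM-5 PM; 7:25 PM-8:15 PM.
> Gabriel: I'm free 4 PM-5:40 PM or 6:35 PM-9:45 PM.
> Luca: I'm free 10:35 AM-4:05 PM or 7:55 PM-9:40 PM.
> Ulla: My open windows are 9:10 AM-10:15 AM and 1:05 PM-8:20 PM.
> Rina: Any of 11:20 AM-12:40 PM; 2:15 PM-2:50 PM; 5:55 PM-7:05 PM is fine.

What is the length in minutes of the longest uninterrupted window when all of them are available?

Carol ∩ Sven: 10:20-13:35, 17:15-20:05.
Carol ∩ Sven ∩ Leo: 12:05-13:35, 19:25-20:05.
Carol ∩ Sven ∩ Leo ∩ Gabriel: 19:25-20:05.
Carol ∩ Sven ∩ Leo ∩ Gabriel ∩ Luca: 19:55-20:05.
Carol ∩ Sven ∩ Leo ∩ Gabriel ∩ Luca ∩ Ulla: 19:55-20:05.
Carol ∩ Sven ∩ Leo ∩ Gabriel ∩ Luca ∩ Ulla ∩ Rina: ∅.
There is no time when everyone is free.
No common window exists, so the longest block is 0 minutes.

0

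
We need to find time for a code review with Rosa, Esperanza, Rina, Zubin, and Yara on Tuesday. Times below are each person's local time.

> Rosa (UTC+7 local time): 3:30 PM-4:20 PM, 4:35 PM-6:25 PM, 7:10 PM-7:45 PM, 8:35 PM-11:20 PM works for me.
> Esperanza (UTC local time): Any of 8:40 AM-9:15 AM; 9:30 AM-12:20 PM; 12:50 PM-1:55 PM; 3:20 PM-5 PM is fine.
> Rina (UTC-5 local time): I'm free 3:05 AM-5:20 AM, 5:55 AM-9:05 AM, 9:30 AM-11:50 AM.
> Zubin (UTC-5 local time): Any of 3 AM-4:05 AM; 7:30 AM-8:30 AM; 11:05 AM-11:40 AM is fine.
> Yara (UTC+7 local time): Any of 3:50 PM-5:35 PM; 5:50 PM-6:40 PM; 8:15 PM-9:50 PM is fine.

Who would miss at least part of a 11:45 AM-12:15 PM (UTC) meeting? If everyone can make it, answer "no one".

Rosa, Yara, Zubin

Rosa in UTC: 08:30-09:20, 09:35-11:25, 12:10-12:45, 13:35-16:20 (subtract 7h to convert from UTC+7).
Esperanza in UTC: 08:40-09:15, 09:30-12:20, 12:50-13:55, 15:20-17:00.
Rina in UTC: 08:05-10:20, 10:55-14:05, 14:30-16:50 (add 5h to convert from UTC-5).
Zubin in UTC: 08:00-09:05, 12:30-13:30, 16:05-16:40 (add 5h to convert from UTC-5).
Yara in UTC: 08:50-10:35, 10:50-11:40, 13:15-14:50 (subtract 7h to convert from UTC+7).
Rosa: not fully free for 11:45-12:15. Esperanza: free for 11:45-12:15. Rina: free for 11:45-12:15. Zubin: not fully free for 11:45-12:15. Yara: not fully free for 11:45-12:15.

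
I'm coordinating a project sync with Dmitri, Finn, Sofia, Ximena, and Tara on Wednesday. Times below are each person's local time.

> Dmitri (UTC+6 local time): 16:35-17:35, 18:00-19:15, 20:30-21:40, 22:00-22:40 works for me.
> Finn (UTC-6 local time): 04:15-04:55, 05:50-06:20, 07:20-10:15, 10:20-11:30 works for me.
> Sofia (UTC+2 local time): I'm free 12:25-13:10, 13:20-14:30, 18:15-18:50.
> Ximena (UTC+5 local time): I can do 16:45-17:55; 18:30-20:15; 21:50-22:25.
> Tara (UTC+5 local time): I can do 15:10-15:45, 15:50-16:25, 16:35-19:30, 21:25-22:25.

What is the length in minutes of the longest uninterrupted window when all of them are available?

Dmitri in UTC: 10:35-11:35, 12:00-13:15, 14:30-15:40, 16:00-16:40 (subtract 6h to convert from UTC+6).
Finn in UTC: 10:15-10:55, 11:50-12:20, 13:20-16:15, 16:20-17:30 (add 6h to convert from UTC-6).
Sofia in UTC: 10:25-11:10, 11:20-12:30, 16:15-16:50 (subtract 2h to convert from UTC+2).
Ximena in UTC: 11:45-12:55, 13:30-15:15, 16:50-17:25 (subtract 5h to convert from UTC+5).
Tara in UTC: 10:10-10:45, 10:50-11:25, 11:35-14:30, 16:25-17:25 (subtract 5h to convert from UTC+5).
Dmitri ∩ Finn: 10:35-10:55, 12:00-12:20, 14:30-15:40, 16:00-16:15, 16:20-16:40.
Dmitri ∩ Finn ∩ Sofia: 10:35-10:55, 12:00-12:20, 16:20-16:40.
Dmitri ∩ Finn ∩ Sofia ∩ Ximena: 12:00-12:20.
Dmitri ∩ Finn ∩ Sofia ∩ Ximena ∩ Tara: 12:00-12:20.
Those are the intersection windows.
The longest is 12:00-12:20 at 20 minutes.

20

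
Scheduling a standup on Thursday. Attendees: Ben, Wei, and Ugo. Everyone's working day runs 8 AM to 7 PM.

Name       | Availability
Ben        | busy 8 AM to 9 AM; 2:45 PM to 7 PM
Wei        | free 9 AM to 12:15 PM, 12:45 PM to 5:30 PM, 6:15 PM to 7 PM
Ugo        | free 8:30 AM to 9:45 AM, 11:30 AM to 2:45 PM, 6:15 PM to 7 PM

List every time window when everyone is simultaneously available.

09:00-09:45, 11:30-12:15, 12:45-14:45

Ben free: 09:00-14:45 (invert busy blocks within the working day).
Wei free: 09:00-12:15, 12:45-17:30, 18:15-19:00.
Ugo free: 08:30-09:45, 11:30-14:45, 18:15-19:00.
Ben ∩ Wei: 09:00-12:15, 12:45-14:45.
Ben ∩ Wei ∩ Ugo: 09:00-09:45, 11:30-12:15, 12:45-14:45.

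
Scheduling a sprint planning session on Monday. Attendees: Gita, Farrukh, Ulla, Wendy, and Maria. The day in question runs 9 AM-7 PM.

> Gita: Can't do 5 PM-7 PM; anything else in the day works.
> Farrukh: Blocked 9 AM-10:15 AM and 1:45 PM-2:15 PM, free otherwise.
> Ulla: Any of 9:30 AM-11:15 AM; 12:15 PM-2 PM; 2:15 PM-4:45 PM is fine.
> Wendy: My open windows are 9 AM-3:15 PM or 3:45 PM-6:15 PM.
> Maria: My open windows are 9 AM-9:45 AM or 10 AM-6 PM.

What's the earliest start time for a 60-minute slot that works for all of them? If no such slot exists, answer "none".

10:15

Gita free: 09:00-17:00 (invert busy blocks within the working day).
Farrukh free: 10:15-13:45, 14:15-19:00 (invert busy blocks within the working day).
Ulla free: 09:30-11:15, 12:15-14:00, 14:15-16:45.
Wendy free: 09:00-15:15, 15:45-18:15.
Maria free: 09:00-09:45, 10:00-18:00.
Gita ∩ Farrukh: 10:15-13:45, 14:15-17:00.
Gita ∩ Farrukh ∩ Ulla: 10:15-11:15, 12:15-13:45, 14:15-16:45.
Gita ∩ Farrukh ∩ Ulla ∩ Wendy: 10:15-11:15, 12:15-13:45, 14:15-15:15, 15:45-16:45.
Gita ∩ Farrukh ∩ Ulla ∩ Wendy ∩ Maria: 10:15-11:15, 12:15-13:45, 14:15-15:15, 15:45-16:45.
Those are the intersection windows.
The first common window of at least 60 minutes is 10:15-11:15, so the earliest start is 10:15.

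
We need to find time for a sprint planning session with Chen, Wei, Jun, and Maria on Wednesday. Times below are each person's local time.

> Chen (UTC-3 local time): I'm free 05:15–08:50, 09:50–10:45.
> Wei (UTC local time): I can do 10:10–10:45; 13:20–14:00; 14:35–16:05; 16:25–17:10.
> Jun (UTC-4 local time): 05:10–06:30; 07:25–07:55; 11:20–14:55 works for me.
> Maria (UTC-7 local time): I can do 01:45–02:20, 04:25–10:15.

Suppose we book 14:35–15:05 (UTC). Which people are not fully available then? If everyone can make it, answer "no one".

Chen in UTC: 08:15-11:50, 12:50-13:45 (add 3h to convert from UTC-3).
Wei in UTC: 10:10-10:45, 13:20-14:00, 14:35-16:05, 16:25-17:10.
Jun in UTC: 09:10-10:30, 11:25-11:55, 15:20-18:55 (add 4h to convert from UTC-4).
Maria in UTC: 08:45-09:20, 11:25-17:15 (add 7h to convert from UTC-7).
Chen: not fully free for 14:35-15:05. Wei: free for 14:35-15:05. Jun: not fully free for 14:35-15:05. Maria: free for 14:35-15:05.

Chen, Jun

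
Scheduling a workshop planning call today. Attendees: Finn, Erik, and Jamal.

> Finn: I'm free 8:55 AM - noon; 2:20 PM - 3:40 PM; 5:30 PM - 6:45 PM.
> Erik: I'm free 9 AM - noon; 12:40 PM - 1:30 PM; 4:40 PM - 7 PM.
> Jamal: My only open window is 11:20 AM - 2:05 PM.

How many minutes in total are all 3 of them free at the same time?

40

Finn ∩ Erik: 09:00-12:00, 17:30-18:45.
Finn ∩ Erik ∩ Jamal: 11:20-12:00.
Those are the intersection windows.
That's a single block of 40 minutes.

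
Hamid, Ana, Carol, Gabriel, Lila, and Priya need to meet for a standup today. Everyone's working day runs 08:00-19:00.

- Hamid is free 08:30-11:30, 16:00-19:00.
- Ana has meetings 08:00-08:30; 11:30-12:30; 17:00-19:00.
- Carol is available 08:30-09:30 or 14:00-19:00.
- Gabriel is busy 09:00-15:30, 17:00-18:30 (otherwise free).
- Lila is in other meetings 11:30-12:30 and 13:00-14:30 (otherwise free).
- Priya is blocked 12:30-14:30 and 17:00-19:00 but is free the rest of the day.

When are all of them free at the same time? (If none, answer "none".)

Hamid free: 08:30-11:30, 16:00-19:00.
Ana free: 08:30-11:30, 12:30-17:00 (invert busy blocks within the working day).
Carol free: 08:30-09:30, 14:00-19:00.
Gabriel free: 08:00-09:00, 15:30-17:00, 18:30-19:00 (invert busy blocks within the working day).
Lila free: 08:00-11:30, 12:30-13:00, 14:30-19:00 (invert busy blocks within the working day).
Priya free: 08:00-12:30, 14:30-17:00 (invert busy blocks within the working day).
Hamid ∩ Ana: 08:30-11:30, 16:00-17:00.
Hamid ∩ Ana ∩ Carol: 08:30-09:30, 16:00-17:00.
Hamid ∩ Ana ∩ Carol ∩ Gabriel: 08:30-09:00, 16:00-17:00.
Hamid ∩ Ana ∩ Carol ∩ Gabriel ∩ Lila: 08:30-09:00, 16:00-17:00.
Hamid ∩ Ana ∩ Carol ∩ Gabriel ∩ Lila ∩ Priya: 08:30-09:00, 16:00-17:00.

08:30-09:00, 16:00-17:00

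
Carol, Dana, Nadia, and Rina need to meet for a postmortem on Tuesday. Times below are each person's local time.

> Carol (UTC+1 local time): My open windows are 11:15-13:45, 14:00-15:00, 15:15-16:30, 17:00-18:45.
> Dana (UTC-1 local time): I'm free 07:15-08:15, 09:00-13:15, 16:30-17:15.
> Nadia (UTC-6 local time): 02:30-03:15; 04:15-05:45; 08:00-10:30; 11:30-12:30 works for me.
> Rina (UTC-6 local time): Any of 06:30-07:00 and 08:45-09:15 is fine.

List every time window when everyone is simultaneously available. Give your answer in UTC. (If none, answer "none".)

Carol in UTC: 10:15-12:45, 13:00-14:00, 14:15-15:30, 16:00-17:45 (subtract 1h to convert from UTC+1).
Dana in UTC: 08:15-09:15, 10:00-14:15, 17:30-18:15 (add 1h to convert from UTC-1).
Nadia in UTC: 08:30-09:15, 10:15-11:45, 14:00-16:30, 17:30-18:30 (add 6h to convert from UTC-6).
Rina in UTC: 12:30-13:00, 14:45-15:15 (add 6h to convert from UTC-6).
Carol ∩ Dana: 10:15-12:45, 13:00-14:00, 17:30-17:45.
Carol ∩ Dana ∩ Nadia: 10:15-11:45, 17:30-17:45.
Carol ∩ Dana ∩ Nadia ∩ Rina: ∅.
There is no time when everyone is free.

none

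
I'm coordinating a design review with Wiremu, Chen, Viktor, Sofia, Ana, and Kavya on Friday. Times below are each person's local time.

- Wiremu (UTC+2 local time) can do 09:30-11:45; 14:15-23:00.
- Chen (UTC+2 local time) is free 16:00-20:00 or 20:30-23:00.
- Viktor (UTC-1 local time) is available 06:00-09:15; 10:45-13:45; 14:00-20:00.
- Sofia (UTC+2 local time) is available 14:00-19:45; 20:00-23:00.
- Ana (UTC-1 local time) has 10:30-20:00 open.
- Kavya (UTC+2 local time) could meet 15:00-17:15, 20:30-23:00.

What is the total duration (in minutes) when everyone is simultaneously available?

210

Wiremu in UTC: 07:30-09:45, 12:15-21:00 (subtract 2h to convert from UTC+2).
Chen in UTC: 14:00-18:00, 18:30-21:00 (subtract 2h to convert from UTC+2).
Viktor in UTC: 07:00-10:15, 11:45-14:45, 15:00-21:00 (add 1h to convert from UTC-1).
Sofia in UTC: 12:00-17:45, 18:00-21:00 (subtract 2h to convert from UTC+2).
Ana in UTC: 11:30-21:00 (add 1h to convert from UTC-1).
Kavya in UTC: 13:00-15:15, 18:30-21:00 (subtract 2h to convert from UTC+2).
Wiremu ∩ Chen: 14:00-18:00, 18:30-21:00.
Wiremu ∩ Chen ∩ Viktor: 14:00-14:45, 15:00-18:00, 18:30-21:00.
Wiremu ∩ Chen ∩ Viktor ∩ Sofia: 14:00-14:45, 15:00-17:45, 18:30-21:00.
Wiremu ∩ Chen ∩ Viktor ∩ Sofia ∩ Ana: 14:00-14:45, 15:00-17:45, 18:30-21:00.
Wiremu ∩ Chen ∩ Viktor ∩ Sofia ∩ Ana ∩ Kavya: 14:00-14:45, 15:00-15:15, 18:30-21:00.
So the common availability across everyone is 14:00-14:45, 15:00-15:15, 18:30-21:00.
Summing the common windows: 45 + 15 + 150 = 210 minutes.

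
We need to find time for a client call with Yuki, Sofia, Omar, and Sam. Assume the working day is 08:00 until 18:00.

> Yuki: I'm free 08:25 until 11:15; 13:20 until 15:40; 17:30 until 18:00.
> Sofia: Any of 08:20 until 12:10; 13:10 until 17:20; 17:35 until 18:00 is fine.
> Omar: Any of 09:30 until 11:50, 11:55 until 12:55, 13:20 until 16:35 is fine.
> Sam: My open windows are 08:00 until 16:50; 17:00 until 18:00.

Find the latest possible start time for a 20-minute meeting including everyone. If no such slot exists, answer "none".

Yuki ∩ Sofia: 08:25-11:15, 13:20-15:40, 17:35-18:00.
Yuki ∩ Sofia ∩ Omar: 09:30-11:15, 13:20-15:40.
Yuki ∩ Sofia ∩ Omar ∩ Sam: 09:30-11:15, 13:20-15:40.
The last common window of at least 20 minutes is 13:20-15:40; a 20-minute meeting can start as late as 15:20 and still end by 15:40.

15:20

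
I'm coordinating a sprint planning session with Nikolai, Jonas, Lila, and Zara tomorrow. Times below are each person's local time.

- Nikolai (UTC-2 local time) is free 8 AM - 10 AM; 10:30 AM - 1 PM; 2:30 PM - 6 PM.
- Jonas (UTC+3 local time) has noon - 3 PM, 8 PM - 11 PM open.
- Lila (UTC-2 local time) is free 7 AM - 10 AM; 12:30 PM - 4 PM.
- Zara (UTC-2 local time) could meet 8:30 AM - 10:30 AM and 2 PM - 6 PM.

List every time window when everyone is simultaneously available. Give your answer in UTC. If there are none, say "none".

10:30-12:00, 17:00-18:00

Nikolai in UTC: 10:00-12:00, 12:30-15:00, 16:30-20:00 (add 2h to convert from UTC-2).
Jonas in UTC: 09:00-12:00, 17:00-20:00 (subtract 3h to convert from UTC+3).
Lila in UTC: 09:00-12:00, 14:30-18:00 (add 2h to convert from UTC-2).
Zara in UTC: 10:30-12:30, 16:00-20:00 (add 2h to convert from UTC-2).
Nikolai ∩ Jonas: 10:00-12:00, 17:00-20:00.
Nikolai ∩ Jonas ∩ Lila: 10:00-12:00, 17:00-18:00.
Nikolai ∩ Jonas ∩ Lila ∩ Zara: 10:30-12:00, 17:00-18:00.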